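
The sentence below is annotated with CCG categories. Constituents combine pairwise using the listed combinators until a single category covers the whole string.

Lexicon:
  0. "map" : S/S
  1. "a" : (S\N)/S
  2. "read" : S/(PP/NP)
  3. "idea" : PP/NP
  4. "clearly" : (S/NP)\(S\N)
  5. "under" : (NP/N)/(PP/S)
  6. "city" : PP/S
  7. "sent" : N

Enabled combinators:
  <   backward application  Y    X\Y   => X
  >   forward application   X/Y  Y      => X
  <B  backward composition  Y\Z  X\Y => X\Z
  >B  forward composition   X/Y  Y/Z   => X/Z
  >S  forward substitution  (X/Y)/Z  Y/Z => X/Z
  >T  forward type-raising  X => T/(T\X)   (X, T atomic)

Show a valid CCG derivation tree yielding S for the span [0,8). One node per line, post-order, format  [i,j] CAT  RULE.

[0,8] S   >
  [0,5] S/NP   >B
    [0,1] "map" : S/S
    [1,5] S/NP   <
      [1,4] S\N   >
        [1,2] "a" : (S\N)/S
        [2,4] S   >
          [2,3] "read" : S/(PP/NP)
          [3,4] "idea" : PP/NP
      [4,5] "clearly" : (S/NP)\(S\N)
  [5,8] NP   >
    [5,7] NP/N   >
      [5,6] "under" : (NP/N)/(PP/S)
      [6,7] "city" : PP/S
    [7,8] "sent" : N

[0,1] S/S  lex  "map"
[1,2] (S\N)/S  lex  "a"
[2,3] S/(PP/NP)  lex  "read"
[3,4] PP/NP  lex  "idea"
[2,4] S  >  k=3
[1,4] S\N  >  k=2
[4,5] (S/NP)\(S\N)  lex  "clearly"
[1,5] S/NP  <  k=4
[0,5] S/NP  >B  k=1
[5,6] (NP/N)/(PP/S)  lex  "under"
[6,7] PP/S  lex  "city"
[5,7] NP/N  >  k=6
[7,8] N  lex  "sent"
[5,8] NP  >  k=7
[0,8] S  >  k=5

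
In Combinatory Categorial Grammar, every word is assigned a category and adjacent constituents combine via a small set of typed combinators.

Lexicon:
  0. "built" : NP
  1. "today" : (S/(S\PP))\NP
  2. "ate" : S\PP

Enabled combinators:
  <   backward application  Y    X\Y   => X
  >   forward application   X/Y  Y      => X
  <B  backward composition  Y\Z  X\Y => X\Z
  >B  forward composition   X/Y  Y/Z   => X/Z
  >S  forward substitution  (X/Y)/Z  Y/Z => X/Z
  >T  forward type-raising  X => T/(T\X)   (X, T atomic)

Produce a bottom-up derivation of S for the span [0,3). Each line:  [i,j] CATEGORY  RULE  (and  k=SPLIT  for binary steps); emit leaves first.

[0,1] NP  lex  "built"
[1,2] (S/(S\PP))\NP  lex  "today"
[0,2] S/(S\PP)  <  k=1
[2,3] S\PP  lex  "ate"
[0,3] S  >  k=2

[0,3] S   >
  [0,2] S/(S\PP)   <
    [0,1] "built" : NP
    [1,2] "today" : (S/(S\PP))\NP
  [2,3] "ate" : S\PP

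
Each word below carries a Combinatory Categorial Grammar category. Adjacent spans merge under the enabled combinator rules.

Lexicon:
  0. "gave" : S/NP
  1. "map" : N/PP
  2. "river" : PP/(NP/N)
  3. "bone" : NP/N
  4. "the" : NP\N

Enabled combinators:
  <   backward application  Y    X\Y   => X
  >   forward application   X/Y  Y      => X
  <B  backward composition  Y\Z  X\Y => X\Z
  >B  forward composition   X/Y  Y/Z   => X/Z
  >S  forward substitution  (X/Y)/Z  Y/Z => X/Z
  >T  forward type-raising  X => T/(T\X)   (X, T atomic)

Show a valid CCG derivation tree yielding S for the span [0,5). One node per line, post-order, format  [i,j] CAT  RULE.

[0,5] S   >
  [0,1] "gave" : S/NP
  [1,5] NP   <
    [1,4] N   >
      [1,2] "map" : N/PP
      [2,4] PP   >
        [2,3] "river" : PP/(NP/N)
        [3,4] "bone" : NP/N
    [4,5] "the" : NP\N

[0,1] S/NP  lex  "gave"
[1,2] N/PP  lex  "map"
[2,3] PP/(NP/N)  lex  "river"
[3,4] NP/N  lex  "bone"
[2,4] PP  >  k=3
[1,4] N  >  k=2
[4,5] NP\N  lex  "the"
[1,5] NP  <  k=4
[0,5] S  >  k=1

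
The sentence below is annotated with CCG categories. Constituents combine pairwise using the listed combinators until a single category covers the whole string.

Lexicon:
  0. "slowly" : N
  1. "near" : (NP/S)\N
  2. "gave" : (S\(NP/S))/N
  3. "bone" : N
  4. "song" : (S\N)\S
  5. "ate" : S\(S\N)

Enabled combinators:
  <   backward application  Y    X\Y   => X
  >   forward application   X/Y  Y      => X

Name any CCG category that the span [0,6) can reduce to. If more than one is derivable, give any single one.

S

[0,6] S   <
  [0,5] S\N   <
    [0,4] S   <
      [0,2] NP/S   <
        [0,1] "slowly" : N
        [1,2] "near" : (NP/S)\N
      [2,4] S\(NP/S)   >
        [2,3] "gave" : (S\(NP/S))/N
        [3,4] "bone" : N
    [4,5] "song" : (S\N)\S
  [5,6] "ate" : S\(S\N)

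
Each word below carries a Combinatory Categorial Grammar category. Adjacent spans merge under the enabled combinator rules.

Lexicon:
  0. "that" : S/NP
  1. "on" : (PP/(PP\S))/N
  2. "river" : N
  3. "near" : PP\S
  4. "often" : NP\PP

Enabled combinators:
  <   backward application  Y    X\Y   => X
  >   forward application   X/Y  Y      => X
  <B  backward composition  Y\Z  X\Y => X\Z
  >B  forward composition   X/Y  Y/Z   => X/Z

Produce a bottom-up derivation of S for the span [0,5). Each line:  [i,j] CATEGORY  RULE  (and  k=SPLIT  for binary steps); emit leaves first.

[0,1] S/NP  lex  "that"
[1,2] (PP/(PP\S))/N  lex  "on"
[2,3] N  lex  "river"
[1,3] PP/(PP\S)  >  k=2
[3,4] PP\S  lex  "near"
[1,4] PP  >  k=3
[4,5] NP\PP  lex  "often"
[1,5] NP  <  k=4
[0,5] S  >  k=1

[0,5] S   >
  [0,1] "that" : S/NP
  [1,5] NP   <
    [1,4] PP   >
      [1,3] PP/(PP\S)   >
        [1,2] "on" : (PP/(PP\S))/N
        [2,3] "river" : N
      [3,4] "near" : PP\S
    [4,5] "often" : NP\PP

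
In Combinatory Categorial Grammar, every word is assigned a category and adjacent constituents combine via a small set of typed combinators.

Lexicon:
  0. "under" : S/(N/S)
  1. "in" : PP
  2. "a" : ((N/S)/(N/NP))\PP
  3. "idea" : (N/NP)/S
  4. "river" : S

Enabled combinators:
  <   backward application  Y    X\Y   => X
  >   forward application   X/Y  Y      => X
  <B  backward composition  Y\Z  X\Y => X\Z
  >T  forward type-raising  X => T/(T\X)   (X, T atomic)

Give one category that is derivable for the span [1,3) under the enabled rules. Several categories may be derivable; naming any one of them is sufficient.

(N/S)/(N/NP)

[0,5] S   >
  [0,1] "under" : S/(N/S)
  [1,5] N/S   >
    [1,3] (N/S)/(N/NP)   <
      [1,2] "in" : PP
      [2,3] "a" : ((N/S)/(N/NP))\PP
    [3,5] N/NP   >
      [3,4] "idea" : (N/NP)/S
      [4,5] "river" : S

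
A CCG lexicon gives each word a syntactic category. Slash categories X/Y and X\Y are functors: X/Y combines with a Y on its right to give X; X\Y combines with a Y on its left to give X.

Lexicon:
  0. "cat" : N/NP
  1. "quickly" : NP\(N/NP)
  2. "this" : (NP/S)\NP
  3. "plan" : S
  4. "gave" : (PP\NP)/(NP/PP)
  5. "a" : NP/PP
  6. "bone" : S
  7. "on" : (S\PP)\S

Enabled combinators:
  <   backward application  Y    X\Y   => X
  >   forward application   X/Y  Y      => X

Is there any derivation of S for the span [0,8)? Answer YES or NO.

[0,8] S   <
  [0,6] PP   <
    [0,4] NP   >
      [0,3] NP/S   <
        [0,2] NP   <
          [0,1] "cat" : N/NP
          [1,2] "quickly" : NP\(N/NP)
        [2,3] "this" : (NP/S)\NP
      [3,4] "plan" : S
    [4,6] PP\NP   >
      [4,5] "gave" : (PP\NP)/(NP/PP)
      [5,6] "a" : NP/PP
  [6,8] S\PP   <
    [6,7] "bone" : S
    [7,8] "on" : (S\PP)\S

YES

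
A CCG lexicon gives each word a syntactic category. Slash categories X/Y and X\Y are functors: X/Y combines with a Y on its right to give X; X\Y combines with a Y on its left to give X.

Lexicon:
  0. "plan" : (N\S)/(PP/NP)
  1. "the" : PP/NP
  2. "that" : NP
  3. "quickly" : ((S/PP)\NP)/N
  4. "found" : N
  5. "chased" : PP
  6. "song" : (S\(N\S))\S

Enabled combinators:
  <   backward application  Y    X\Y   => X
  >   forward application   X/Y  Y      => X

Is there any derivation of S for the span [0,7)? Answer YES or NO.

[0,7] S   <
  [0,2] N\S   >
    [0,1] "plan" : (N\S)/(PP/NP)
    [1,2] "the" : PP/NP
  [2,7] S\(N\S)   <
    [2,6] S   >
      [2,5] S/PP   <
        [2,3] "that" : NP
        [3,5] (S/PP)\NP   >
          [3,4] "quickly" : ((S/PP)\NP)/N
          [4,5] "found" : N
      [5,6] "chased" : PP
    [6,7] "song" : (S\(N\S))\S

YES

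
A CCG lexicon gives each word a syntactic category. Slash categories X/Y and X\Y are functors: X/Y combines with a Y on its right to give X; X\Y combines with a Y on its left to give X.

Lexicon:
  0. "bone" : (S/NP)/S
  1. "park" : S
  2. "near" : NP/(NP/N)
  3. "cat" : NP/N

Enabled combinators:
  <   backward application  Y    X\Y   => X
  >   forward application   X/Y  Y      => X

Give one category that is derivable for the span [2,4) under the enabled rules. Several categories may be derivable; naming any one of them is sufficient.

NP

[0,4] S   >
  [0,2] S/NP   >
    [0,1] "bone" : (S/NP)/S
    [1,2] "park" : S
  [2,4] NP   >
    [2,3] "near" : NP/(NP/N)
    [3,4] "cat" : NP/N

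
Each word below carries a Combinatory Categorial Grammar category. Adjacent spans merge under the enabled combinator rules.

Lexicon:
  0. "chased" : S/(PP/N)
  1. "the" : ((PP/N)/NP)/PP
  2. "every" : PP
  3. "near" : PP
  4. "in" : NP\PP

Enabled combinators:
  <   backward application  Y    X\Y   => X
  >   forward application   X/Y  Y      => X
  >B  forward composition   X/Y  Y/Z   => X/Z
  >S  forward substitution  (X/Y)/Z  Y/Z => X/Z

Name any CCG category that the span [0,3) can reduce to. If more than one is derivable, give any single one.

[0,5] S   >
  [0,3] S/NP   >B
    [0,1] "chased" : S/(PP/N)
    [1,3] (PP/N)/NP   >
      [1,2] "the" : ((PP/N)/NP)/PP
      [2,3] "every" : PP
  [3,5] NP   <
    [3,4] "near" : PP
    [4,5] "in" : NP\PP

S/NP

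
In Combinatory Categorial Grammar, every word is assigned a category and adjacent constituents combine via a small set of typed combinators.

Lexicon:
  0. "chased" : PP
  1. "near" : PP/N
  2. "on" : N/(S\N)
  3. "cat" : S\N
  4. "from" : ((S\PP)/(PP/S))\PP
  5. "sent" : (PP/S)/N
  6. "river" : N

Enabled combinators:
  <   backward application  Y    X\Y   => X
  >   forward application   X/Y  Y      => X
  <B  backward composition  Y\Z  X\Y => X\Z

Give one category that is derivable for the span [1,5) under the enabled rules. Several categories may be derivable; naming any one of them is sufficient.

[0,7] S   <
  [0,1] "chased" : PP
  [1,7] S\PP   >
    [1,5] (S\PP)/(PP/S)   <
      [1,4] PP   >
        [1,2] "near" : PP/N
        [2,4] N   >
          [2,3] "on" : N/(S\N)
          [3,4] "cat" : S\N
      [4,5] "from" : ((S\PP)/(PP/S))\PP
    [5,7] PP/S   >
      [5,6] "sent" : (PP/S)/N
      [6,7] "river" : N

(S\PP)/(PP/S)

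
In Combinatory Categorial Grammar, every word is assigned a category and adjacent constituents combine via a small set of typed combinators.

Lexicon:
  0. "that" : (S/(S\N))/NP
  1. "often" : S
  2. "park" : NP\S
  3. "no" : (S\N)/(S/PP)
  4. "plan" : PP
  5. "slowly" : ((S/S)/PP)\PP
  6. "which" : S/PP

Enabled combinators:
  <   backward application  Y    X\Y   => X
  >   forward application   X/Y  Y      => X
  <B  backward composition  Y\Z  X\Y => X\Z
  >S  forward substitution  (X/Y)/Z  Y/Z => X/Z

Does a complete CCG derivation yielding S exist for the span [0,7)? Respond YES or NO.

[0,7] S   >
  [0,3] S/(S\N)   >
    [0,1] "that" : (S/(S\N))/NP
    [1,3] NP   <
      [1,2] "often" : S
      [2,3] "park" : NP\S
  [3,7] S\N   >
    [3,4] "no" : (S\N)/(S/PP)
    [4,7] S/PP   >S
      [4,6] (S/S)/PP   <
        [4,5] "plan" : PP
        [5,6] "slowly" : ((S/S)/PP)\PP
      [6,7] "which" : S/PP

YES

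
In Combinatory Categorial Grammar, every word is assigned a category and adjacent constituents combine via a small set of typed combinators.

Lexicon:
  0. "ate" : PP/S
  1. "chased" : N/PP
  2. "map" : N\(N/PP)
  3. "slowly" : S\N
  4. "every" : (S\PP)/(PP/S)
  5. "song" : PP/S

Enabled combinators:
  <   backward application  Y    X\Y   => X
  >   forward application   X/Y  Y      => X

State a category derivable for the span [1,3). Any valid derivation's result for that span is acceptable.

[0,6] S   <
  [0,4] PP   >
    [0,1] "ate" : PP/S
    [1,4] S   <
      [1,3] N   <
        [1,2] "chased" : N/PP
        [2,3] "map" : N\(N/PP)
      [3,4] "slowly" : S\N
  [4,6] S\PP   >
    [4,5] "every" : (S\PP)/(PP/S)
    [5,6] "song" : PP/S

N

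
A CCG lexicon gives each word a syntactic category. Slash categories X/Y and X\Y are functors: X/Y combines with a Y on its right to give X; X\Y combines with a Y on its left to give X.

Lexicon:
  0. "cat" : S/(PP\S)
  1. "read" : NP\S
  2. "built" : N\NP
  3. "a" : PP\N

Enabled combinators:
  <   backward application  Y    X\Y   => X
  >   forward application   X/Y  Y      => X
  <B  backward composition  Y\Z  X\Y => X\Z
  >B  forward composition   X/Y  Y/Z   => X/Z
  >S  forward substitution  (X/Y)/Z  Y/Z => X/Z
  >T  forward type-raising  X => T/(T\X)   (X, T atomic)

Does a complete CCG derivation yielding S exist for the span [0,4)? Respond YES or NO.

[0,4] S   >
  [0,1] "cat" : S/(PP\S)
  [1,4] PP\S   <B
    [1,3] N\S   <B
      [1,2] "read" : NP\S
      [2,3] "built" : N\NP
    [3,4] "a" : PP\N

YES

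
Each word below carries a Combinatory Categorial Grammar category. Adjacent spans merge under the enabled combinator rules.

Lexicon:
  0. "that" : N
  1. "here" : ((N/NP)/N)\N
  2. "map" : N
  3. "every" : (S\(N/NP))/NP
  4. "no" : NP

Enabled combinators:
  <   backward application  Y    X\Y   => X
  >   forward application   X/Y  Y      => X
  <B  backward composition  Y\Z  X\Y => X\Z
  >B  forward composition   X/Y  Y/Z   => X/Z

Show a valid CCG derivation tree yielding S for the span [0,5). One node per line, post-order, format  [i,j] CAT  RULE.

[0,5] S   <
  [0,3] N/NP   >
    [0,2] (N/NP)/N   <
      [0,1] "that" : N
      [1,2] "here" : ((N/NP)/N)\N
    [2,3] "map" : N
  [3,5] S\(N/NP)   >
    [3,4] "every" : (S\(N/NP))/NP
    [4,5] "no" : NP

[0,1] N  lex  "that"
[1,2] ((N/NP)/N)\N  lex  "here"
[0,2] (N/NP)/N  <  k=1
[2,3] N  lex  "map"
[0,3] N/NP  >  k=2
[3,4] (S\(N/NP))/NP  lex  "every"
[4,5] NP  lex  "no"
[3,5] S\(N/NP)  >  k=4
[0,5] S  <  k=3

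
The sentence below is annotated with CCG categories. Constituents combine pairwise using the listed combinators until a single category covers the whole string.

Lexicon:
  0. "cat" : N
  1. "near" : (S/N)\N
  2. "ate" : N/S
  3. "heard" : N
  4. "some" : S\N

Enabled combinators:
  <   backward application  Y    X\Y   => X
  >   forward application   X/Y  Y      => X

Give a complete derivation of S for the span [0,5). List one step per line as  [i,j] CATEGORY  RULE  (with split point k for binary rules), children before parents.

[0,5] S   >
  [0,2] S/N   <
    [0,1] "cat" : N
    [1,2] "near" : (S/N)\N
  [2,5] N   >
    [2,3] "ate" : N/S
    [3,5] S   <
      [3,4] "heard" : N
      [4,5] "some" : S\N

[0,1] N  lex  "cat"
[1,2] (S/N)\N  lex  "near"
[0,2] S/N  <  k=1
[2,3] N/S  lex  "ate"
[3,4] N  lex  "heard"
[4,5] S\N  lex  "some"
[3,5] S  <  k=4
[2,5] N  >  k=3
[0,5] S  >  k=2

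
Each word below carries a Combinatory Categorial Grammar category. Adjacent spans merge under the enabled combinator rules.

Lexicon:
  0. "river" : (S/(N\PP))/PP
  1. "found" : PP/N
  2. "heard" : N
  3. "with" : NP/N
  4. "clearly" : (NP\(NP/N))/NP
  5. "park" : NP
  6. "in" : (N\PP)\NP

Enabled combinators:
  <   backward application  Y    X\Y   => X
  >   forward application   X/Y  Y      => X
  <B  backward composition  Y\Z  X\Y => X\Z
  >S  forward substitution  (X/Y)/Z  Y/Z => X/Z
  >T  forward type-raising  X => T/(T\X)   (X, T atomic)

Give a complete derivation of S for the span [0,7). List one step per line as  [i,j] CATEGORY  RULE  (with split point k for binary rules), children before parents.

[0,7] S   >
  [0,3] S/(N\PP)   >
    [0,1] "river" : (S/(N\PP))/PP
    [1,3] PP   >
      [1,2] "found" : PP/N
      [2,3] "heard" : N
  [3,7] N\PP   <
    [3,6] NP   <
      [3,4] "with" : NP/N
      [4,6] NP\(NP/N)   >
        [4,5] "clearly" : (NP\(NP/N))/NP
        [5,6] "park" : NP
    [6,7] "in" : (N\PP)\NP

[0,1] (S/(N\PP))/PP  lex  "river"
[1,2] PP/N  lex  "found"
[2,3] N  lex  "heard"
[1,3] PP  >  k=2
[0,3] S/(N\PP)  >  k=1
[3,4] NP/N  lex  "with"
[4,5] (NP\(NP/N))/NP  lex  "clearly"
[5,6] NP  lex  "park"
[4,6] NP\(NP/N)  >  k=5
[3,6] NP  <  k=4
[6,7] (N\PP)\NP  lex  "in"
[3,7] N\PP  <  k=6
[0,7] S  >  k=3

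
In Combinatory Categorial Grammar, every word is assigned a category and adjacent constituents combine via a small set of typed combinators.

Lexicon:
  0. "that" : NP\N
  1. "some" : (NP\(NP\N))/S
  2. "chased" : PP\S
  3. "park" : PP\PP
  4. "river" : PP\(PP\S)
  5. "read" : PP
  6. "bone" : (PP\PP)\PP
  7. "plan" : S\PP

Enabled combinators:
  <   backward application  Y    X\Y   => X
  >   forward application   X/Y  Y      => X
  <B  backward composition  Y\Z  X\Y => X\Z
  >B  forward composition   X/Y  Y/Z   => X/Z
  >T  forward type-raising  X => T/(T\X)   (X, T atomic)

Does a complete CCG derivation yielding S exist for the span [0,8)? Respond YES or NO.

NP\N (NP\(NP\N))/S PP\S PP\PP PP\(PP\S) PP (PP\PP)\PP S\PP
CKY chart[0,8] = {N/(N\NP), NP, NP/(NP\NP), PP/(PP\NP), S/(S\NP)}; S ∉ chart

NO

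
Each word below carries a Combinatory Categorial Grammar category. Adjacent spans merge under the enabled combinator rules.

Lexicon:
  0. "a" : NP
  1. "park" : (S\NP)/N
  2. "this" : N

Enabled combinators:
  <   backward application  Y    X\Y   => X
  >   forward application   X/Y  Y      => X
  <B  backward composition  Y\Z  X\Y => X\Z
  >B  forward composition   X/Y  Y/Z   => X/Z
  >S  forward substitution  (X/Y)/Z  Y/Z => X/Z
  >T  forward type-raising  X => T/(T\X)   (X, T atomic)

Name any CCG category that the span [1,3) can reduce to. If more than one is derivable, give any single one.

[0,3] S   >
  [0,1] S/(S\NP)   >T
    [0,1] "a" : NP
  [1,3] S\NP   >
    [1,2] "park" : (S\NP)/N
    [2,3] "this" : N

S\NP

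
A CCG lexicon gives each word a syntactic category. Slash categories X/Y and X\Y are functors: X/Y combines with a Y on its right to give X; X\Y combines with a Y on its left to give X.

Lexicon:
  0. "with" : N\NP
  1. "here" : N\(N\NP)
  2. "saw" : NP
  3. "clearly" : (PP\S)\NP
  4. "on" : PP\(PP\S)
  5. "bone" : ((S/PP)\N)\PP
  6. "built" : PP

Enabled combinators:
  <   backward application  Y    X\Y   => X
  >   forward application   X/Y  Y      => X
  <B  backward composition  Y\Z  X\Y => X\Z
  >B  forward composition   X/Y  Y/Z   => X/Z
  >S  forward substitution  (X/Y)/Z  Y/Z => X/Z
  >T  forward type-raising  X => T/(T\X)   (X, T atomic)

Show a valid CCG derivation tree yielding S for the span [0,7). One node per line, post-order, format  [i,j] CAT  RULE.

[0,7] S   >
  [0,6] S/PP   <
    [0,2] N   <
      [0,1] "with" : N\NP
      [1,2] "here" : N\(N\NP)
    [2,6] (S/PP)\N   <
      [2,5] PP   <
        [2,4] PP\S   <
          [2,3] "saw" : NP
          [3,4] "clearly" : (PP\S)\NP
        [4,5] "on" : PP\(PP\S)
      [5,6] "bone" : ((S/PP)\N)\PP
  [6,7] "built" : PP

[0,1] N\NP  lex  "with"
[1,2] N\(N\NP)  lex  "here"
[0,2] N  <  k=1
[2,3] NP  lex  "saw"
[3,4] (PP\S)\NP  lex  "clearly"
[2,4] PP\S  <  k=3
[4,5] PP\(PP\S)  lex  "on"
[2,5] PP  <  k=4
[5,6] ((S/PP)\N)\PP  lex  "bone"
[2,6] (S/PP)\N  <  k=5
[0,6] S/PP  <  k=2
[6,7] PP  lex  "built"
[0,7] S  >  k=6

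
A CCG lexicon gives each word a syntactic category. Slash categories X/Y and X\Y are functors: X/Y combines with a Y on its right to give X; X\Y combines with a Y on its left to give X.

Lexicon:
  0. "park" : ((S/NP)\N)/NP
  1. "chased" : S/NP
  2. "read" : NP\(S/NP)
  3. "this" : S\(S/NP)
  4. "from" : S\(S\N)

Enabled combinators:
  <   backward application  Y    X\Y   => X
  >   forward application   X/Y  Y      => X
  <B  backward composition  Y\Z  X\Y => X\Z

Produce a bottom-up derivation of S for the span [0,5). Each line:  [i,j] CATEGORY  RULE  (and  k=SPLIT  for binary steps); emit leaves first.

[0,5] S   <
  [0,4] S\N   <B
    [0,3] (S/NP)\N   >
      [0,1] "park" : ((S/NP)\N)/NP
      [1,3] NP   <
        [1,2] "chased" : S/NP
        [2,3] "read" : NP\(S/NP)
    [3,4] "this" : S\(S/NP)
  [4,5] "from" : S\(S\N)

[0,1] ((S/NP)\N)/NP  lex  "park"
[1,2] S/NP  lex  "chased"
[2,3] NP\(S/NP)  lex  "read"
[1,3] NP  <  k=2
[0,3] (S/NP)\N  >  k=1
[3,4] S\(S/NP)  lex  "this"
[0,4] S\N  <B  k=3
[4,5] S\(S\N)  lex  "from"
[0,5] S  <  k=4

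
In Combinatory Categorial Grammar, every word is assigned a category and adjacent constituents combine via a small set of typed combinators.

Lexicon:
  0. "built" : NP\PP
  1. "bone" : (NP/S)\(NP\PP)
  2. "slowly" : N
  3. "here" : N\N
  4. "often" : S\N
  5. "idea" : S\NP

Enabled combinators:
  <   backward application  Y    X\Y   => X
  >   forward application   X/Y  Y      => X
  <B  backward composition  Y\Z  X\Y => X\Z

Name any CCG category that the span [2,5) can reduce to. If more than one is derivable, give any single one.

[0,6] S   <
  [0,5] NP   >
    [0,2] NP/S   <
      [0,1] "built" : NP\PP
      [1,2] "bone" : (NP/S)\(NP\PP)
    [2,5] S   <
      [2,3] "slowly" : N
      [3,5] S\N   <B
        [3,4] "here" : N\N
        [4,5] "often" : S\N
  [5,6] "idea" : S\NP

S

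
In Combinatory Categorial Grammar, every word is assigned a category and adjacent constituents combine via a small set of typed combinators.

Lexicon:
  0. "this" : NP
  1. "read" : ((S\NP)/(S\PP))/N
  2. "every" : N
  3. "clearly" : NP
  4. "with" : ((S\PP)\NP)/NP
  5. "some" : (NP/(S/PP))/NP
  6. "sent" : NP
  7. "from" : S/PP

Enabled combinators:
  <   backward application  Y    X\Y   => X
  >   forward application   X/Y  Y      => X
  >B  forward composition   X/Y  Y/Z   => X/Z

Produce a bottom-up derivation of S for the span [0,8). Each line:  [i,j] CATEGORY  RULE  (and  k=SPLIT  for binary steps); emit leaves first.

[0,1] NP  lex  "this"
[1,2] ((S\NP)/(S\PP))/N  lex  "read"
[2,3] N  lex  "every"
[1,3] (S\NP)/(S\PP)  >  k=2
[3,4] NP  lex  "clearly"
[4,5] ((S\PP)\NP)/NP  lex  "with"
[5,6] (NP/(S/PP))/NP  lex  "some"
[6,7] NP  lex  "sent"
[5,7] NP/(S/PP)  >  k=6
[7,8] S/PP  lex  "from"
[5,8] NP  >  k=7
[4,8] (S\PP)\NP  >  k=5
[3,8] S\PP  <  k=4
[1,8] S\NP  >  k=3
[0,8] S  <  k=1

[0,8] S   <
  [0,1] "this" : NP
  [1,8] S\NP   >
    [1,3] (S\NP)/(S\PP)   >
      [1,2] "read" : ((S\NP)/(S\PP))/N
      [2,3] "every" : N
    [3,8] S\PP   <
      [3,4] "clearly" : NP
      [4,8] (S\PP)\NP   >
        [4,5] "with" : ((S\PP)\NP)/NP
        [5,8] NP   >
          [5,7] NP/(S/PP)   >
            [5,6] "some" : (NP/(S/PP))/NP
            [6,7] "sent" : NP
          [7,8] "from" : S/PP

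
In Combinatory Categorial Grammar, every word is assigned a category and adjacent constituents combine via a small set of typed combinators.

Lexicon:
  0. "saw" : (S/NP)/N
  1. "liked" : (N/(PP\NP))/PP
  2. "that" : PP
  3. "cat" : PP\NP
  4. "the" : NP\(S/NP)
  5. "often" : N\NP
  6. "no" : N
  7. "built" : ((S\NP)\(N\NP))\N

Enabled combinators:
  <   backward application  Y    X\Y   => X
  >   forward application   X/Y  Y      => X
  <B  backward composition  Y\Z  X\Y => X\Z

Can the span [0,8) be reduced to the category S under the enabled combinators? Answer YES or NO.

[0,8] S   <
  [0,5] NP   <
    [0,4] S/NP   >
      [0,1] "saw" : (S/NP)/N
      [1,4] N   >
        [1,3] N/(PP\NP)   >
          [1,2] "liked" : (N/(PP\NP))/PP
          [2,3] "that" : PP
        [3,4] "cat" : PP\NP
    [4,5] "the" : NP\(S/NP)
  [5,8] S\NP   <
    [5,6] "often" : N\NP
    [6,8] (S\NP)\(N\NP)   <
      [6,7] "no" : N
      [7,8] "built" : ((S\NP)\(N\NP))\N

YES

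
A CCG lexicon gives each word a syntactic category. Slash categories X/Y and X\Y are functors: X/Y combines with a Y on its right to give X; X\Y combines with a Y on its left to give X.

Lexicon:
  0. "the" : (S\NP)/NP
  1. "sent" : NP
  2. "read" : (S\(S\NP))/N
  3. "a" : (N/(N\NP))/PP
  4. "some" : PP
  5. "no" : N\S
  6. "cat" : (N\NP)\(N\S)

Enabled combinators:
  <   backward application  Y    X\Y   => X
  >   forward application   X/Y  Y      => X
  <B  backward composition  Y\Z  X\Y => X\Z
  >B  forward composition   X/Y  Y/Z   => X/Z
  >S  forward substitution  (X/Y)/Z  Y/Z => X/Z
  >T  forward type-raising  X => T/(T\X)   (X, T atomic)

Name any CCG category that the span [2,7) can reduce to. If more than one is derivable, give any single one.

S\(S\NP)

[0,7] S   <
  [0,2] S\NP   >
    [0,1] "the" : (S\NP)/NP
    [1,2] "sent" : NP
  [2,7] S\(S\NP)   >
    [2,3] "read" : (S\(S\NP))/N
    [3,7] N   >
      [3,5] N/(N\NP)   >
        [3,4] "a" : (N/(N\NP))/PP
        [4,5] "some" : PP
      [5,7] N\NP   <
        [5,6] "no" : N\S
        [6,7] "cat" : (N\NP)\(N\S)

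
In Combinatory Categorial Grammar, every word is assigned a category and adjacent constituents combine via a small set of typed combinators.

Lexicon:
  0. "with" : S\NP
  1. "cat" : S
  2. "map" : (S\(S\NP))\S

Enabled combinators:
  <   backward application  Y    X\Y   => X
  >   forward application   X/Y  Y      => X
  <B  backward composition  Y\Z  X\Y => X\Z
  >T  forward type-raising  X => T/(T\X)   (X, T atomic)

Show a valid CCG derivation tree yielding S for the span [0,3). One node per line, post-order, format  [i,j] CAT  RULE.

[0,1] S\NP  lex  "with"
[1,2] S  lex  "cat"
[2,3] (S\(S\NP))\S  lex  "map"
[1,3] S\(S\NP)  <  k=2
[0,3] S  <  k=1

[0,3] S   <
  [0,1] "with" : S\NP
  [1,3] S\(S\NP)   <
    [1,2] "cat" : S
    [2,3] "map" : (S\(S\NP))\S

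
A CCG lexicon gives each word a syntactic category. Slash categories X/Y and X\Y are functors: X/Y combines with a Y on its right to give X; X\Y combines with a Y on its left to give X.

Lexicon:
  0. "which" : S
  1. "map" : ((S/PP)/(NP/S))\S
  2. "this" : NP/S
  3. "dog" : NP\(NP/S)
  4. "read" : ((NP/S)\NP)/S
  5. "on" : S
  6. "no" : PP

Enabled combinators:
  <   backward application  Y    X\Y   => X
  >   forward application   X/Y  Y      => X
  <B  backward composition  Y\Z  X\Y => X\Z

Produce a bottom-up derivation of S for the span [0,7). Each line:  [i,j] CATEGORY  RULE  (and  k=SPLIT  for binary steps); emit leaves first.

[0,7] S   >
  [0,6] S/PP   >
    [0,2] (S/PP)/(NP/S)   <
      [0,1] "which" : S
      [1,2] "map" : ((S/PP)/(NP/S))\S
    [2,6] NP/S   <
      [2,4] NP   <
        [2,3] "this" : NP/S
        [3,4] "dog" : NP\(NP/S)
      [4,6] (NP/S)\NP   >
        [4,5] "read" : ((NP/S)\NP)/S
        [5,6] "on" : S
  [6,7] "no" : PP

[0,1] S  lex  "which"
[1,2] ((S/PP)/(NP/S))\S  lex  "map"
[0,2] (S/PP)/(NP/S)  <  k=1
[2,3] NP/S  lex  "this"
[3,4] NP\(NP/S)  lex  "dog"
[2,4] NP  <  k=3
[4,5] ((NP/S)\NP)/S  lex  "read"
[5,6] S  lex  "on"
[4,6] (NP/S)\NP  >  k=5
[2,6] NP/S  <  k=4
[0,6] S/PP  >  k=2
[6,7] PP  lex  "no"
[0,7] S  >  k=6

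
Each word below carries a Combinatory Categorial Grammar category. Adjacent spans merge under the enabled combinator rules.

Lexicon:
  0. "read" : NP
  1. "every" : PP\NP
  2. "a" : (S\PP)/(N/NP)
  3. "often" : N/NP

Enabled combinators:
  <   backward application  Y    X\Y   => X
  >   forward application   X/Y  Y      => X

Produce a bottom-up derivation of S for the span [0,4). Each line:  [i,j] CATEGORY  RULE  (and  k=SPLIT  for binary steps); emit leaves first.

[0,4] S   <
  [0,2] PP   <
    [0,1] "read" : NP
    [1,2] "every" : PP\NP
  [2,4] S\PP   >
    [2,3] "a" : (S\PP)/(N/NP)
    [3,4] "often" : N/NP

[0,1] NP  lex  "read"
[1,2] PP\NP  lex  "every"
[0,2] PP  <  k=1
[2,3] (S\PP)/(N/NP)  lex  "a"
[3,4] N/NP  lex  "often"
[2,4] S\PP  >  k=3
[0,4] S  <  k=2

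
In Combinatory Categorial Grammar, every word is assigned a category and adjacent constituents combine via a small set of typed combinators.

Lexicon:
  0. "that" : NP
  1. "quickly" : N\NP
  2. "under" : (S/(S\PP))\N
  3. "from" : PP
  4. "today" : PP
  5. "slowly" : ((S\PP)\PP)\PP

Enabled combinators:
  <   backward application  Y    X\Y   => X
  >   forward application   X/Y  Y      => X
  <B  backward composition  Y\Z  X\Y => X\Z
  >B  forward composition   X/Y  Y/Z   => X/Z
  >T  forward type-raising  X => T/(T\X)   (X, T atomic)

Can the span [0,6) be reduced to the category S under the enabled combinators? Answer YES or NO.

YES

[0,6] S   >
  [0,3] S/(S\PP)   <
    [0,2] N   <
      [0,1] "that" : NP
      [1,2] "quickly" : N\NP
    [2,3] "under" : (S/(S\PP))\N
  [3,6] S\PP   <
    [3,4] "from" : PP
    [4,6] (S\PP)\PP   <
      [4,5] "today" : PP
      [5,6] "slowly" : ((S\PP)\PP)\PP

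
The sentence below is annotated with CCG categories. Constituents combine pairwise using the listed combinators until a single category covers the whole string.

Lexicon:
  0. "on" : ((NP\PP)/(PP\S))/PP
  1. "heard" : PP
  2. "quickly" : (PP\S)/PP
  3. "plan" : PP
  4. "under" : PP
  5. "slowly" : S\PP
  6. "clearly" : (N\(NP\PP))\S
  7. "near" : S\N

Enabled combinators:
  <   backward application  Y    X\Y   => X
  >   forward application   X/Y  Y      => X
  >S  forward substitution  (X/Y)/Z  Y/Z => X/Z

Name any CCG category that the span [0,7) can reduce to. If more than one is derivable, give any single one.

N

[0,8] S   <
  [0,7] N   <
    [0,4] NP\PP   >
      [0,2] (NP\PP)/(PP\S)   >
        [0,1] "on" : ((NP\PP)/(PP\S))/PP
        [1,2] "heard" : PP
      [2,4] PP\S   >
        [2,3] "quickly" : (PP\S)/PP
        [3,4] "plan" : PP
    [4,7] N\(NP\PP)   <
      [4,6] S   <
        [4,5] "under" : PP
        [5,6] "slowly" : S\PP
      [6,7] "clearly" : (N\(NP\PP))\S
  [7,8] "near" : S\N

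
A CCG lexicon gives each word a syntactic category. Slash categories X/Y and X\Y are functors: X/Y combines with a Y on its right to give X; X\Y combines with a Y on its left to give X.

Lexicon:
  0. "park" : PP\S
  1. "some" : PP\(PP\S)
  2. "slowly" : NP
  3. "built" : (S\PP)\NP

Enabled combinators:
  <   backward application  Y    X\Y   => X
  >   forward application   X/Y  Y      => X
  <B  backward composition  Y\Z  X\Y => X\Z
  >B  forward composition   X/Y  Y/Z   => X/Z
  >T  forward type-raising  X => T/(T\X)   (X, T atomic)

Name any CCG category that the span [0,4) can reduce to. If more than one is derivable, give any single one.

S

[0,4] S   <
  [0,2] PP   <
    [0,1] "park" : PP\S
    [1,2] "some" : PP\(PP\S)
  [2,4] S\PP   <
    [2,3] "slowly" : NP
    [3,4] "built" : (S\PP)\NP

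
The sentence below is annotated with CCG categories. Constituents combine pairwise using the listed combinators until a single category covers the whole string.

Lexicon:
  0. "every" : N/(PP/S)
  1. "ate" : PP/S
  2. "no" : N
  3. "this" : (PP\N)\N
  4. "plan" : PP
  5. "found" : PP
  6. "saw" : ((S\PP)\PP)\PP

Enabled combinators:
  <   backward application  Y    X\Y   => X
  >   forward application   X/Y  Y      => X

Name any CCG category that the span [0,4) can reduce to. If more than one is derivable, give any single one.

PP

[0,7] S   <
  [0,4] PP   <
    [0,2] N   >
      [0,1] "every" : N/(PP/S)
      [1,2] "ate" : PP/S
    [2,4] PP\N   <
      [2,3] "no" : N
      [3,4] "this" : (PP\N)\N
  [4,7] S\PP   <
    [4,5] "plan" : PP
    [5,7] (S\PP)\PP   <
      [5,6] "found" : PP
      [6,7] "saw" : ((S\PP)\PP)\PP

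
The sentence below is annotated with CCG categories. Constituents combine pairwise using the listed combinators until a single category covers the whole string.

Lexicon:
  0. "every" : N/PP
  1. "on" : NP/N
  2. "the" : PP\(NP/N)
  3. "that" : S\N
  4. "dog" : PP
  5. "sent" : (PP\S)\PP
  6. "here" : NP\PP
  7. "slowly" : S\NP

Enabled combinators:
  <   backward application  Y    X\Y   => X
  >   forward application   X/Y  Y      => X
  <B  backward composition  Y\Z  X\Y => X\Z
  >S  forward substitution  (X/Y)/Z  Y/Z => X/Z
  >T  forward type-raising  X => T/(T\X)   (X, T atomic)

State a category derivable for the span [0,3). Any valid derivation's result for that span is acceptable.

[0,8] S   <
  [0,3] N   >
    [0,1] "every" : N/PP
    [1,3] PP   <
      [1,2] "on" : NP/N
      [2,3] "the" : PP\(NP/N)
  [3,8] S\N   <B
    [3,6] PP\N   <B
      [3,4] "that" : S\N
      [4,6] PP\S   <
        [4,5] "dog" : PP
        [5,6] "sent" : (PP\S)\PP
    [6,8] S\PP   <B
      [6,7] "here" : NP\PP
      [7,8] "slowly" : S\NP

N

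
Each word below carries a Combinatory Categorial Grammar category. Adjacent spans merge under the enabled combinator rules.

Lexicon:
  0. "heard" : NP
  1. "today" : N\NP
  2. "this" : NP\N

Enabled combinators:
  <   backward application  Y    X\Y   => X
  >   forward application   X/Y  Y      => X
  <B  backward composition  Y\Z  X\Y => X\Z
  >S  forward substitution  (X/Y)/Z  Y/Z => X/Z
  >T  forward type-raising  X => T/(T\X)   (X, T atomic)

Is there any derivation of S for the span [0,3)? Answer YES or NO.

NO

NP N\NP NP\N
CKY chart[0,3] = {N/(N\NP), NP, NP/(NP\NP), PP/(PP\NP), S/(S\NP)}; S ∉ chart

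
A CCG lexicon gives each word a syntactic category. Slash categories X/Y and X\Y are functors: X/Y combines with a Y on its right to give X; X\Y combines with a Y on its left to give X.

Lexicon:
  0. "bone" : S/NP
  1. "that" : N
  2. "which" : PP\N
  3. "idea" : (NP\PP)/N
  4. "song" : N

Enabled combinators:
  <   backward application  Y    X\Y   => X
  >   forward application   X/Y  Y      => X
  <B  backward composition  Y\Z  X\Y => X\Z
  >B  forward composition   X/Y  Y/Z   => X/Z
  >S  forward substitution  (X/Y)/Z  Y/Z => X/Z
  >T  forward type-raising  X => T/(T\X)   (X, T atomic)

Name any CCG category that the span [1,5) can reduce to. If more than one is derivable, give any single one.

NP

[0,5] S   >
  [0,1] "bone" : S/NP
  [1,5] NP   <
    [1,3] PP   >
      [1,2] PP/(PP\N)   >T
        [1,2] "that" : N
      [2,3] "which" : PP\N
    [3,5] NP\PP   >
      [3,4] "idea" : (NP\PP)/N
      [4,5] "song" : N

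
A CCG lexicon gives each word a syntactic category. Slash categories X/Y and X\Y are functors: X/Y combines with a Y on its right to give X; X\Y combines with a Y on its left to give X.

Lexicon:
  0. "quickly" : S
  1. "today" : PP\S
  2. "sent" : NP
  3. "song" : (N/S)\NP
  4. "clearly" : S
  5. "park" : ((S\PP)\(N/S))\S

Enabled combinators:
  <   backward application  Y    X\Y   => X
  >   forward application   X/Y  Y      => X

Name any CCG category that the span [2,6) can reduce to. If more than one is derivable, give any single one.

[0,6] S   <
  [0,2] PP   <
    [0,1] "quickly" : S
    [1,2] "today" : PP\S
  [2,6] S\PP   <
    [2,4] N/S   <
      [2,3] "sent" : NP
      [3,4] "song" : (N/S)\NP
    [4,6] (S\PP)\(N/S)   <
      [4,5] "clearly" : S
      [5,6] "park" : ((S\PP)\(N/S))\S

S\PP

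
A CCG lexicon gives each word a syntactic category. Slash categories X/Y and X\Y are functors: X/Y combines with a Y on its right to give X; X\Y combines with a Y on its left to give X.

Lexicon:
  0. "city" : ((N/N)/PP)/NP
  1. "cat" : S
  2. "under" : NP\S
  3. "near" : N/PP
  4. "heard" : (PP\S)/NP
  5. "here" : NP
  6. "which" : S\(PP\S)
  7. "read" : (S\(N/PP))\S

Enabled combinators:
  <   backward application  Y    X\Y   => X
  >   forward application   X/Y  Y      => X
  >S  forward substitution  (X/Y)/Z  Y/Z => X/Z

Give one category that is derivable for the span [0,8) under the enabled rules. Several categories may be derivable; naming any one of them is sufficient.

[0,8] S   <
  [0,4] N/PP   >S
    [0,3] (N/N)/PP   >
      [0,1] "city" : ((N/N)/PP)/NP
      [1,3] NP   <
        [1,2] "cat" : S
        [2,3] "under" : NP\S
    [3,4] "near" : N/PP
  [4,8] S\(N/PP)   <
    [4,7] S   <
      [4,6] PP\S   >
        [4,5] "heard" : (PP\S)/NP
        [5,6] "here" : NP
      [6,7] "which" : S\(PP\S)
    [7,8] "read" : (S\(N/PP))\S

S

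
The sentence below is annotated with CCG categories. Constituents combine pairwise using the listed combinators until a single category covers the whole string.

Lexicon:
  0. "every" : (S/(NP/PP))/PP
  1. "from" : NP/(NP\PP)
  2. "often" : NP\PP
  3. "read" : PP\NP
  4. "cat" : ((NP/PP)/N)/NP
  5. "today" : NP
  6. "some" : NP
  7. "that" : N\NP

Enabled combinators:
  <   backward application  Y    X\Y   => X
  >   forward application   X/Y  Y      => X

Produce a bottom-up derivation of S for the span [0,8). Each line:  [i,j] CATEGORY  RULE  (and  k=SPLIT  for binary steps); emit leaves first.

[0,8] S   >
  [0,4] S/(NP/PP)   >
    [0,1] "every" : (S/(NP/PP))/PP
    [1,4] PP   <
      [1,3] NP   >
        [1,2] "from" : NP/(NP\PP)
        [2,3] "often" : NP\PP
      [3,4] "read" : PP\NP
  [4,8] NP/PP   >
    [4,6] (NP/PP)/N   >
      [4,5] "cat" : ((NP/PP)/N)/NP
      [5,6] "today" : NP
    [6,8] N   <
      [6,7] "some" : NP
      [7,8] "that" : N\NP

[0,1] (S/(NP/PP))/PP  lex  "every"
[1,2] NP/(NP\PP)  lex  "from"
[2,3] NP\PP  lex  "often"
[1,3] NP  >  k=2
[3,4] PP\NP  lex  "read"
[1,4] PP  <  k=3
[0,4] S/(NP/PP)  >  k=1
[4,5] ((NP/PP)/N)/NP  lex  "cat"
[5,6] NP  lex  "today"
[4,6] (NP/PP)/N  >  k=5
[6,7] NP  lex  "some"
[7,8] N\NP  lex  "that"
[6,8] N  <  k=7
[4,8] NP/PP  >  k=6
[0,8] S  >  k=4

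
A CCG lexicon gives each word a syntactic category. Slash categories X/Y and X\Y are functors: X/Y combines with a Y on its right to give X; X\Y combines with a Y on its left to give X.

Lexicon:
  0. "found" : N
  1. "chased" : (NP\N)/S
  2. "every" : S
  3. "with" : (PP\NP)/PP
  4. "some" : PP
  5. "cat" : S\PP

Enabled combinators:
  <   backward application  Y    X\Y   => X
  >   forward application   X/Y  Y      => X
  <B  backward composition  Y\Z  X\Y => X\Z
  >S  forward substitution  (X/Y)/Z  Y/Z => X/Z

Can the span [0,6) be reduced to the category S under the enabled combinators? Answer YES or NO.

YES

[0,6] S   <
  [0,5] PP   <
    [0,1] "found" : N
    [1,5] PP\N   <B
      [1,3] NP\N   >
        [1,2] "chased" : (NP\N)/S
        [2,3] "every" : S
      [3,5] PP\NP   >
        [3,4] "with" : (PP\NP)/PP
        [4,5] "some" : PP
  [5,6] "cat" : S\PP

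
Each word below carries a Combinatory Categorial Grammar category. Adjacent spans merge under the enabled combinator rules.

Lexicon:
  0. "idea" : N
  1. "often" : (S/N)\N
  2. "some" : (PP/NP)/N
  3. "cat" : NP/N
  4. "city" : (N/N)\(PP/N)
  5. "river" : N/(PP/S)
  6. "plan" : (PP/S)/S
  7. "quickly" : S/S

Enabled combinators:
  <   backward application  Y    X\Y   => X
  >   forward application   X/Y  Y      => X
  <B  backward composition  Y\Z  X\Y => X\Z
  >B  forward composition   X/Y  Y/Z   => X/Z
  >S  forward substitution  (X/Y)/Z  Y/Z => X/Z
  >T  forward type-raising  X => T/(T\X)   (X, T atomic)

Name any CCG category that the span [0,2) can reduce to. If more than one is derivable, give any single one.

S/N

[0,8] S   >
  [0,5] S/N   >B
    [0,2] S/N   <
      [0,1] "idea" : N
      [1,2] "often" : (S/N)\N
    [2,5] N/N   <
      [2,4] PP/N   >S
        [2,3] "some" : (PP/NP)/N
        [3,4] "cat" : NP/N
      [4,5] "city" : (N/N)\(PP/N)
  [5,8] N   >
    [5,6] "river" : N/(PP/S)
    [6,8] PP/S   >S
      [6,7] "plan" : (PP/S)/S
      [7,8] "quickly" : S/S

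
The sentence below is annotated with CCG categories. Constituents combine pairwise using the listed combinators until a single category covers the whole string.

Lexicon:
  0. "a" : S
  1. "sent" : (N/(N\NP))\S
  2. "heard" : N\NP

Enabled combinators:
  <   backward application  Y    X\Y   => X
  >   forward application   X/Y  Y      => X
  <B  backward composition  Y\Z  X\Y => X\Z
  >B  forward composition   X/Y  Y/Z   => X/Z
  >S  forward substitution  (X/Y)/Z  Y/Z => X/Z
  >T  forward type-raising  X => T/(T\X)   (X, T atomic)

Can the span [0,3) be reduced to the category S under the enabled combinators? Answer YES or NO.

S (N/(N\NP))\S N\NP
CKY chart[0,3] = {N, N/(N\N), NP/(NP\N), PP/(PP\N), S/(S\N)}; S ∉ chart

NO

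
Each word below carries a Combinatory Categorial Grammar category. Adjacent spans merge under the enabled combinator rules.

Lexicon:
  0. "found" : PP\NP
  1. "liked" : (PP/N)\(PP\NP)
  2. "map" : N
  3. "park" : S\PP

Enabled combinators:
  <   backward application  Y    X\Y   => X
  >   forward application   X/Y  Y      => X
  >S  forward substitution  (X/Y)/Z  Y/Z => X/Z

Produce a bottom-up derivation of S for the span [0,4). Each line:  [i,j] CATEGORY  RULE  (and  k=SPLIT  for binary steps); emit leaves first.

[0,4] S   <
  [0,3] PP   >
    [0,2] PP/N   <
      [0,1] "found" : PP\NP
      [1,2] "liked" : (PP/N)\(PP\NP)
    [2,3] "map" : N
  [3,4] "park" : S\PP

[0,1] PP\NP  lex  "found"
[1,2] (PP/N)\(PP\NP)  lex  "liked"
[0,2] PP/N  <  k=1
[2,3] N  lex  "map"
[0,3] PP  >  k=2
[3,4] S\PP  lex  "park"
[0,4] S  <  k=3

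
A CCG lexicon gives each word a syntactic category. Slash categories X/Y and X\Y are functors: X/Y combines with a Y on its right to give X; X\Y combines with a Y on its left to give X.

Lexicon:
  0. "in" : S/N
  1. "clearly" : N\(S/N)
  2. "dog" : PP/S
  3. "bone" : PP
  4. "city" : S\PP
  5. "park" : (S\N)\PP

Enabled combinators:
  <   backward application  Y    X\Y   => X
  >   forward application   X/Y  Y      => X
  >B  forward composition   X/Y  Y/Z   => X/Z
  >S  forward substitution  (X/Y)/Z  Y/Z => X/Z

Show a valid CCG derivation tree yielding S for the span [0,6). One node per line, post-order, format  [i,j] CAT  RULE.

[0,1] S/N  lex  "in"
[1,2] N\(S/N)  lex  "clearly"
[0,2] N  <  k=1
[2,3] PP/S  lex  "dog"
[3,4] PP  lex  "bone"
[4,5] S\PP  lex  "city"
[3,5] S  <  k=4
[2,5] PP  >  k=3
[5,6] (S\N)\PP  lex  "park"
[2,6] S\N  <  k=5
[0,6] S  <  k=2

[0,6] S   <
  [0,2] N   <
    [0,1] "in" : S/N
    [1,2] "clearly" : N\(S/N)
  [2,6] S\N   <
    [2,5] PP   >
      [2,3] "dog" : PP/S
      [3,5] S   <
        [3,4] "bone" : PP
        [4,5] "city" : S\PP
    [5,6] "park" : (S\N)\PP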